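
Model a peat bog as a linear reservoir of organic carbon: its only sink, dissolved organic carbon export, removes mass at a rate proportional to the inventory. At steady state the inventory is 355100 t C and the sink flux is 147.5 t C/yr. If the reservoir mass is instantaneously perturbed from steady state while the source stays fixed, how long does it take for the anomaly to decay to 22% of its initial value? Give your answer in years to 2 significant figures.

3600 yr

For a linear reservoir the anomaly decays as exp(−t/τ) with τ = M/F = 355100/147.5 = 2407 yr.
exp(−t/τ) = 0.22 ⇒ t = −τ ln(0.22) = 2407 × 1.514 = 3645 yr.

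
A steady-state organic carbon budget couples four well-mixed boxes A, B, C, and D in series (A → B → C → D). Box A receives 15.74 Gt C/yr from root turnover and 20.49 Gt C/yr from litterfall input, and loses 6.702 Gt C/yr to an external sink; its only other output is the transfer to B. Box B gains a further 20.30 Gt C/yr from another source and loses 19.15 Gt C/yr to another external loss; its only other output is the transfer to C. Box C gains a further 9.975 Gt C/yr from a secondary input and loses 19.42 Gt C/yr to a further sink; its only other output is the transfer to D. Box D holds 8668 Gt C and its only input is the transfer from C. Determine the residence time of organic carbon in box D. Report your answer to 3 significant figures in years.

Box A: F(A→B) = (15.74 + 20.49) − 6.702 = 29.528 Gt C/yr.
Box B: F(B→C) = (29.528 + 20.30) − 19.15 = 30.678 Gt C/yr.
Box C: F(C→D) = (30.678 + 9.975) − 19.42 = 21.233 Gt C/yr.
Box D throughput = its input = 21.233 Gt C/yr; τ = 8668 / 21.233 = 408.2 yr.

408 yr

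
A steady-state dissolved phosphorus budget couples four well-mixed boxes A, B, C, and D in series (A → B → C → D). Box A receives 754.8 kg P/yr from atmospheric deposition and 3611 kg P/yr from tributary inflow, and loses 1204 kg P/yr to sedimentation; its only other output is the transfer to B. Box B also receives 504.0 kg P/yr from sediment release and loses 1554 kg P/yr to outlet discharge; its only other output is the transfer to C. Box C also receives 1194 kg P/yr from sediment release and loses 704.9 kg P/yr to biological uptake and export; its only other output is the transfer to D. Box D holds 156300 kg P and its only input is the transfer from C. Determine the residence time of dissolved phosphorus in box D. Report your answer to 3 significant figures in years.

60.1 yr

Box A: F(A→B) = (754.8 + 3611) − 1204 = 3161.8 kg P/yr.
Box B: F(B→C) = (3161.8 + 504.0) − 1554 = 2111.8 kg P/yr.
Box C: F(C→D) = (2111.8 + 1194) − 704.9 = 2600.9 kg P/yr.
Box D throughput = its input = 2600.9 kg P/yr; τ = 156300 / 2600.9 = 60.09 yr.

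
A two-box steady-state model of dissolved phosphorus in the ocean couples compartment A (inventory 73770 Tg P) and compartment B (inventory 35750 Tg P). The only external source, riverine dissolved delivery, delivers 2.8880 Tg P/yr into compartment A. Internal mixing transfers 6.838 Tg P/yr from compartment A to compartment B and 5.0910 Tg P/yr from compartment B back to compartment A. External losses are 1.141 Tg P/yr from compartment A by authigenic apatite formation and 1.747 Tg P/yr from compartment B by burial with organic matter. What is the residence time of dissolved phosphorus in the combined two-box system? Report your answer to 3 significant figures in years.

37900 yr

Treat the two boxes together as one reservoir: the mixing fluxes between them are internal recycling, so τ = ΣM / Σ(external losses).
M_total = 73770 + 35750 = 109520 Tg P.
ΣF_external_out = 1.141 + 1.747 = 2.8880 Tg P/yr.
τ = M_total / ΣF_ext = 109520 / 2.8880 = 37920 yr.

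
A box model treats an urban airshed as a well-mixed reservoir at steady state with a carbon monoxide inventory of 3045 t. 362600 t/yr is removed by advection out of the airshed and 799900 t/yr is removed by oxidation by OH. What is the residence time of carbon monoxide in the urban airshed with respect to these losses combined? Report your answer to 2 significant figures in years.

Total removal = 362600 + 799900 = 1.1625×10^6 t/yr.
τ = M / ΣF_out = 3045 / 1.1625×10^6 = 0.002619 yr.

0.0026 yr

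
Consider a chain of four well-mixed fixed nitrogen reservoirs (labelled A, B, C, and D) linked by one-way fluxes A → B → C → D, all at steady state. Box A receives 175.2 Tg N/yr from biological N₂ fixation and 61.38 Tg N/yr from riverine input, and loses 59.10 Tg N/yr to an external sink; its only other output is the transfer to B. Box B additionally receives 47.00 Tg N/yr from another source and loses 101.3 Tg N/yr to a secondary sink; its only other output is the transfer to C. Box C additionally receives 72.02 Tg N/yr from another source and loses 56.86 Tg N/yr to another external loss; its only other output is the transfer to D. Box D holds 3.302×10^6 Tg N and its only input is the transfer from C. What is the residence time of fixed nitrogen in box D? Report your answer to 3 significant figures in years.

Box A: F(A→B) = (175.2 + 61.38) − 59.10 = 177.48 Tg N/yr.
Box B: F(B→C) = (177.48 + 47.00) − 101.3 = 123.18 Tg N/yr.
Box C: F(C→D) = (123.18 + 72.02) − 56.86 = 138.34 Tg N/yr.
Box D throughput = its input = 138.34 Tg N/yr; τ = 3.302×10^6 / 138.34 = 23870 yr.

23900 yr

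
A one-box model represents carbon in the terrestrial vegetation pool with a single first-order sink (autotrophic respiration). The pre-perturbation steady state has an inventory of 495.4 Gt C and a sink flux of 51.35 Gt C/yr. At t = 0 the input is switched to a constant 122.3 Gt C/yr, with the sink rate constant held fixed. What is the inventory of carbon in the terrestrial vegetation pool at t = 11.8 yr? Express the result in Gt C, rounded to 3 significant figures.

The sink rate constant is k = F₀/M₀ = 51.35/495.4 = 0.1037 yr⁻¹.
Solving dM/dt = F₁ − kM with M(0) = M₀ gives M(t) = F₁/k + (M₀ − F₁/k)·e^(−kt).
F₁/k = 122.3/0.1037 = 1179.9 Gt C; kt = 0.1037 × 11.8 = 1.223, e^(−kt) = 0.2943.
M(11.8) = 1179.9 + (495.4 − 1179.9) × 0.2943 = 1179.9 − 201.5 = 978.44 Gt C.

978 Gt C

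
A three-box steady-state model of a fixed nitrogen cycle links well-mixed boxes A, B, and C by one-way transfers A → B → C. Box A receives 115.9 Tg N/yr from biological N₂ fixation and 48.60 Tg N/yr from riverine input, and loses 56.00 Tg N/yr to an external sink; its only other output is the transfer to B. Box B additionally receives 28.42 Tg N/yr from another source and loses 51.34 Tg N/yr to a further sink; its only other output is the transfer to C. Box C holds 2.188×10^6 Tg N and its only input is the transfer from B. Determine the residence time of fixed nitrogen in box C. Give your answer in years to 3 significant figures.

Box A: F(A→B) = (115.9 + 48.60) − 56.00 = 108.50 Tg N/yr.
Box B: F(B→C) = (108.50 + 28.42) − 51.34 = 85.580 Tg N/yr.
Box C throughput = its input = 85.580 Tg N/yr; τ = 2.188×10^6 / 85.580 = 25570 yr.

25600 yr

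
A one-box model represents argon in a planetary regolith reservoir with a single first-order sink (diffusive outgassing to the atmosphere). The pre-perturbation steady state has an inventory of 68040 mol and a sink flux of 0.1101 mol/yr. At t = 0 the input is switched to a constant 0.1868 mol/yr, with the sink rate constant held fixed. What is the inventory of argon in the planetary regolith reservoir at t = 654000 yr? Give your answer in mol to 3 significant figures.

Residence time τ = M₀/F₀ = 618000 yr. The eventual steady state is M_∞ = M₀·(F₁/F₀) = 68040 × 0.1868/0.1101 = 115440 mol.
The anomaly ΔM(t) = M(t) − M_∞ decays as ΔM₀·e^(−t/τ) with ΔM₀ = 68040 − 115440 = −47400 mol.
At t = 654000 yr, e^(−t/τ) = e^(−1.058) = 0.3471, so ΔM = −16450 mol and M = 115440 − 16450 = 98989 mol.

99000 mol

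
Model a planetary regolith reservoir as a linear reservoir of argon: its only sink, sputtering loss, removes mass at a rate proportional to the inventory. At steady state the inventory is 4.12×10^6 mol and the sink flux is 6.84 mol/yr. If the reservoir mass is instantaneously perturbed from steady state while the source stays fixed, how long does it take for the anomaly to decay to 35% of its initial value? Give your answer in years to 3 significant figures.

632000 yr

For a linear reservoir the anomaly decays as exp(−t/τ) with τ = M/F = 4.12×10^6/6.84 = 602300 yr.
exp(−t/τ) = 0.35 ⇒ t = −τ ln(0.35) = 602300 × 1.050 = 632300 yr.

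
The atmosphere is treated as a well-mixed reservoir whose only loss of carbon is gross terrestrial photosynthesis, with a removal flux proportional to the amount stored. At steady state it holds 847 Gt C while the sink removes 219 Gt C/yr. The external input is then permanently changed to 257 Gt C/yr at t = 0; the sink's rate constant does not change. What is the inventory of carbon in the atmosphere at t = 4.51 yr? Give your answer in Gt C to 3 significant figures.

948 Gt C

τ = M₀/F₀ = 847/219 = 3.868 yr; rate constant k = 1/τ.
New steady state M_∞ = F₁/k = F₁·τ = 257 × 3.868 = 993.97 Gt C.
M(t) = M_∞ + (M₀ − M_∞)·e^(−t/τ); t/τ = 4.51/3.868 = 1.166, so e^(−t/τ) = 0.3116.
M(t) = 993.97 − 147.0 × 0.3116 = 948.18 Gt C.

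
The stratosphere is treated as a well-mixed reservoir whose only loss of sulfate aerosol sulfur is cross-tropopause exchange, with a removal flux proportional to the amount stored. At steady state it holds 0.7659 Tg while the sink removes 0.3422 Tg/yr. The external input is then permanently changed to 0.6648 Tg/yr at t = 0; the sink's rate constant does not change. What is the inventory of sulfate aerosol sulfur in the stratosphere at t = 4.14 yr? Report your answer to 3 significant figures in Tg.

1.37 Tg

The sink rate constant is k = F₀/M₀ = 0.3422/0.7659 = 0.4468 yr⁻¹.
Solving dM/dt = F₁ − kM with M(0) = M₀ gives M(t) = F₁/k + (M₀ − F₁/k)·e^(−kt).
F₁/k = 0.6648/0.4468 = 1.4879 Tg; kt = 0.4468 × 4.14 = 1.850, e^(−kt) = 0.1573.
M(4.14) = 1.4879 + (0.7659 − 1.4879) × 0.1573 = 1.4879 − 0.1136 = 1.3744 Tg.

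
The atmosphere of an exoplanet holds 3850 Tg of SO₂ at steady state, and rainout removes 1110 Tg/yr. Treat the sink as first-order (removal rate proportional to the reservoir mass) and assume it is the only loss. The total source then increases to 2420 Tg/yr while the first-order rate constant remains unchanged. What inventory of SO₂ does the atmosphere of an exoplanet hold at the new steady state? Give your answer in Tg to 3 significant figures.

8390 Tg

Rate constant k = F/M = 1110 / 3850 = 0.2883 yr⁻¹.
At the new steady state, source = k·M_new ⇒ M_new = 2420 / 0.2883 = 8394 Tg.
(Equivalently M_new = M × F_new/F_old = 3850 × 2420/1110.)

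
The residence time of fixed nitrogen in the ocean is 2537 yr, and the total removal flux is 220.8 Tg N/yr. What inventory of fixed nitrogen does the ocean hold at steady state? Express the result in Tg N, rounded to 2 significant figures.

560000 Tg N

τ = M/F ⇒ M = τ × F = 2537 × 220.8 = 560200 Tg N.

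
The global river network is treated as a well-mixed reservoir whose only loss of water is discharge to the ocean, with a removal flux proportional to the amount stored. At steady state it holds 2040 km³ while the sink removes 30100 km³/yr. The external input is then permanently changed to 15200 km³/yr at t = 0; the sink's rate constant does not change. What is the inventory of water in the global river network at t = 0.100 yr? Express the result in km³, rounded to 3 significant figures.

The sink rate constant is k = F₀/M₀ = 30100/2040 = 14.75 yr⁻¹.
Solving dM/dt = F₁ − kM with M(0) = M₀ gives M(t) = F₁/k + (M₀ − F₁/k)·e^(−kt).
F₁/k = 15200/14.75 = 1030.2 km³; kt = 14.75 × 0.100 = 1.475, e^(−kt) = 0.2287.
M(0.100) = 1030.2 + (2040 − 1030.2) × 0.2287 = 1030.2 + 230.9 = 1261.1 km³.

1260 km³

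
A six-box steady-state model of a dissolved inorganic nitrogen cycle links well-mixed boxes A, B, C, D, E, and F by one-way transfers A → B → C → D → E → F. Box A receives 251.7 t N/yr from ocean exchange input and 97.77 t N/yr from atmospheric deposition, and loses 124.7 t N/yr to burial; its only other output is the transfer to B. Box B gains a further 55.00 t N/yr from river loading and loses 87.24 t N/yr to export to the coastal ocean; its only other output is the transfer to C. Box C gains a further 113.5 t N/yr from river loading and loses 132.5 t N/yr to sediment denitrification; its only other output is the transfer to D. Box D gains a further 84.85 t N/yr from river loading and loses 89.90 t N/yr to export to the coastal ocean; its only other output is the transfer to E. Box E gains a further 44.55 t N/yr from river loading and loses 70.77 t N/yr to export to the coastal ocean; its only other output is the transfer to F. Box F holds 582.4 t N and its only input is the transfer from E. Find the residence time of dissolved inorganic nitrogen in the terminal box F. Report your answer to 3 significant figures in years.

Box A: F(A→B) = (251.7 + 97.77) − 124.7 = 224.77 t N/yr.
Box B: F(B→C) = (224.77 + 55.00) − 87.24 = 192.53 t N/yr.
Box C: F(C→D) = (192.53 + 113.5) − 132.5 = 173.53 t N/yr.
Box D: F(D→E) = (173.53 + 84.85) − 89.90 = 168.48 t N/yr.
Box E: F(E→F) = (168.48 + 44.55) − 70.77 = 142.26 t N/yr.
Box F throughput = its input = 142.26 t N/yr; τ = 582.4 / 142.26 = 4.094 yr.

4.09 yr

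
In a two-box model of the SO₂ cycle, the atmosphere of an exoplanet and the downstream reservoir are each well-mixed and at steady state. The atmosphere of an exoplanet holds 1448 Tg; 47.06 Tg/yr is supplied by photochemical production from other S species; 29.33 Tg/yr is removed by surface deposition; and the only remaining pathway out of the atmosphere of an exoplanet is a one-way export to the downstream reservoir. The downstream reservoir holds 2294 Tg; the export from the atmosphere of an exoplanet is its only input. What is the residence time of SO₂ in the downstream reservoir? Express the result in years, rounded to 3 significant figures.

129 yr

Balance the atmosphere of an exoplanet: ΣF_in = 47.060 Tg/yr.
Export to the downstream reservoir = ΣF_in − (29.33) = 17.730 Tg/yr.
At steady state the output of the downstream reservoir equals its input, 17.730 Tg/yr.
τ = M / F = 2294 / 17.730 = 129.4 yr.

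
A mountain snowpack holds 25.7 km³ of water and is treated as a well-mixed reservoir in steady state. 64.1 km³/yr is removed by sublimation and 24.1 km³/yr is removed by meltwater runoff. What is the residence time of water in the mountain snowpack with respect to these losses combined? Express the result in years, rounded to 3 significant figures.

0.291 yr

Total removal = 64.10 + 24.10 = 88.200 km³/yr.
τ = M / ΣF_out = 25.7 / 88.200 = 0.2914 yr.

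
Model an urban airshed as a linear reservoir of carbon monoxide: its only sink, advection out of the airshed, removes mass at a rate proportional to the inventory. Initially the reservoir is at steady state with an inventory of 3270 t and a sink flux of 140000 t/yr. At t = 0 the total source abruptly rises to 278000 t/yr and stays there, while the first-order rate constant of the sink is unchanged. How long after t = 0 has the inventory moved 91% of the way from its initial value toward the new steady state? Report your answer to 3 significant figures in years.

τ = M₀/F₀ = 3270/140000 = 0.02336 yr.
The remaining gap fraction is e^(−t/τ); 91% covered ⇒ e^(−t/τ) = 0.0900.
t = −τ ln(0.0900) = 0.02336 × 2.408 = 0.05624 yr.

0.0562 yr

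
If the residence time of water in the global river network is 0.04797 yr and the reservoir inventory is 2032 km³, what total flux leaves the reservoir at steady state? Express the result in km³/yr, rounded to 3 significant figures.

F = M / τ = 2032 / 0.04797 = 42360 km³/yr.

42400 km³/yr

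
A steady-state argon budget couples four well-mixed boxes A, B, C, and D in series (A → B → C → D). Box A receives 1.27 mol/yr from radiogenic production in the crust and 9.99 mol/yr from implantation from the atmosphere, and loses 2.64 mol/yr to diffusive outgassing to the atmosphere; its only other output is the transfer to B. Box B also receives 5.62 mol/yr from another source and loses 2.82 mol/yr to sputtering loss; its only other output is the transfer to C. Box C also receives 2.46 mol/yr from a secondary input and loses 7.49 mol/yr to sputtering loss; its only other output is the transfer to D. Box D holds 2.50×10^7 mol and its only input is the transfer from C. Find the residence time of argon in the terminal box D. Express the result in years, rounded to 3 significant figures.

Box A: F(A→B) = (1.27 + 9.99) − 2.64 = 8.6200 mol/yr.
Box B: F(B→C) = (8.6200 + 5.62) − 2.82 = 11.420 mol/yr.
Box C: F(C→D) = (11.420 + 2.46) − 7.49 = 6.3900 mol/yr.
Box D throughput = its input = 6.3900 mol/yr; τ = 2.50×10^7 / 6.3900 = 3.912×10^6 yr.

3.91×10^6 yr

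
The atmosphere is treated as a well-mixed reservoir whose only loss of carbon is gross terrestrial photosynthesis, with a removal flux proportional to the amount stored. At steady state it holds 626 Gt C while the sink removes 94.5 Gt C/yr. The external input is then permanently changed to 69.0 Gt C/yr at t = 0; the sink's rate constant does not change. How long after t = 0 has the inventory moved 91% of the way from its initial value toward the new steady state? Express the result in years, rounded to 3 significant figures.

16.0 yr

τ = M₀/F₀ = 626/94.5 = 6.624 yr.
The remaining gap fraction is e^(−t/τ); 91% covered ⇒ e^(−t/τ) = 0.0900.
t = −τ ln(0.0900) = 6.624 × 2.408 = 15.95 yr.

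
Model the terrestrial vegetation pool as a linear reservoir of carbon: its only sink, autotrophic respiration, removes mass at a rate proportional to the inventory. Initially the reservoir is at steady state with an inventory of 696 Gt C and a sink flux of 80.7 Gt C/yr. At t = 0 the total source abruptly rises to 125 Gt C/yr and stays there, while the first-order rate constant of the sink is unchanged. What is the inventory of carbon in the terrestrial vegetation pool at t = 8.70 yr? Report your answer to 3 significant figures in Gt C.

939 Gt C

Residence time τ = M₀/F₀ = 8.625 yr. The eventual steady state is M_∞ = M₀·(F₁/F₀) = 696 × 125/80.7 = 1078.1 Gt C.
The anomaly ΔM(t) = M(t) − M_∞ decays as ΔM₀·e^(−t/τ) with ΔM₀ = 696 − 1078.1 = −382.1 Gt C.
At t = 8.70 yr, e^(−t/τ) = e^(−1.009) = 0.3647, so ΔM = −139.3 Gt C and M = 1078.1 − 139.3 = 938.74 Gt C.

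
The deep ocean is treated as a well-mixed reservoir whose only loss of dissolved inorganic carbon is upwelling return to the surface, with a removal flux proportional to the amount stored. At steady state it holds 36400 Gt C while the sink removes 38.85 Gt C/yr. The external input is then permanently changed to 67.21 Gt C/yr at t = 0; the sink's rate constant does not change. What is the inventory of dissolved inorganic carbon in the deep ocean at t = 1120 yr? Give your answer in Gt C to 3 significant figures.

τ = M₀/F₀ = 36400/38.85 = 936.9 yr; rate constant k = 1/τ.
New steady state M_∞ = F₁/k = F₁·τ = 67.21 × 936.9 = 62972 Gt C.
M(t) = M_∞ + (M₀ − M_∞)·e^(−t/τ); t/τ = 1120/936.9 = 1.195, so e^(−t/τ) = 0.3026.
M(t) = 62972 − 26570 × 0.3026 = 54931 Gt C.

54900 Gt C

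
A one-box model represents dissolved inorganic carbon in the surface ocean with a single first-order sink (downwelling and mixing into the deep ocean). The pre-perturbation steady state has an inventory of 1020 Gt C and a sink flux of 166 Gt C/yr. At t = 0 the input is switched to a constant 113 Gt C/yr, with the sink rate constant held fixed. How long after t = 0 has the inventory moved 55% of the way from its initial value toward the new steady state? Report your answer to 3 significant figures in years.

4.91 yr

τ = M₀/F₀ = 1020/166 = 6.145 yr.
The remaining gap fraction is e^(−t/τ); 55% covered ⇒ e^(−t/τ) = 0.450.
t = −τ ln(0.450) = 6.145 × 0.7985 = 4.906 yr.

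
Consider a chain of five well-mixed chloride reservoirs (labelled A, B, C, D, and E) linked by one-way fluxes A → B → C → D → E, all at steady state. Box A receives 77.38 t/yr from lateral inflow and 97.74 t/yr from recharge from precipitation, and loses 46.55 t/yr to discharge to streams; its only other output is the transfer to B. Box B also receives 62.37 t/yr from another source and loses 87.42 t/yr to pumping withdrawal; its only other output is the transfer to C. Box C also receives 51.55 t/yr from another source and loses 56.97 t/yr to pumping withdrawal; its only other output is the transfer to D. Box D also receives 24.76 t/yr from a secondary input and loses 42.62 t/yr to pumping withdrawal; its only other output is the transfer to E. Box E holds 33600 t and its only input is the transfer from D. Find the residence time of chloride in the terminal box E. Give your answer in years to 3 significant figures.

Box A: F(A→B) = (77.38 + 97.74) − 46.55 = 128.57 t/yr.
Box B: F(B→C) = (128.57 + 62.37) − 87.42 = 103.52 t/yr.
Box C: F(C→D) = (103.52 + 51.55) − 56.97 = 98.100 t/yr.
Box D: F(D→E) = (98.100 + 24.76) − 42.62 = 80.240 t/yr.
Box E throughput = its input = 80.240 t/yr; τ = 33600 / 80.240 = 418.7 yr.

419 yr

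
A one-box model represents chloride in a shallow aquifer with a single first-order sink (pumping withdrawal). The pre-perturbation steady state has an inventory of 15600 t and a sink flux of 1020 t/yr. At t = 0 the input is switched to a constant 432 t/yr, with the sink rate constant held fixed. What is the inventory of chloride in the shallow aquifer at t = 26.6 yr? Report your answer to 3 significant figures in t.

8190 t

Residence time τ = M₀/F₀ = 15.29 yr. The eventual steady state is M_∞ = M₀·(F₁/F₀) = 15600 × 432/1020 = 6607.1 t.
The anomaly ΔM(t) = M(t) − M_∞ decays as ΔM₀·e^(−t/τ) with ΔM₀ = 15600 − 6607.1 = 8993 t.
At t = 26.6 yr, e^(−t/τ) = e^(−1.739) = 0.1757, so ΔM = 1580 t and M = 6607.1 + 1580 = 8186.7 t.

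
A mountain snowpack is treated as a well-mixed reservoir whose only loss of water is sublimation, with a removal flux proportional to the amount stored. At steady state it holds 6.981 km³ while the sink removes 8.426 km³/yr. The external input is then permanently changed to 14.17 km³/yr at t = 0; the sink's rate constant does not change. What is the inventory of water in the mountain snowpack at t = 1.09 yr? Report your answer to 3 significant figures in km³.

10.5 km³

τ = M₀/F₀ = 6.981/8.426 = 0.8285 yr; rate constant k = 1/τ.
New steady state M_∞ = F₁/k = F₁·τ = 14.17 × 0.8285 = 11.740 km³.
M(t) = M_∞ + (M₀ − M_∞)·e^(−t/τ); t/τ = 1.09/0.8285 = 1.316, so e^(−t/τ) = 0.2683.
M(t) = 11.740 − 4.759 × 0.2683 = 10.463 km³.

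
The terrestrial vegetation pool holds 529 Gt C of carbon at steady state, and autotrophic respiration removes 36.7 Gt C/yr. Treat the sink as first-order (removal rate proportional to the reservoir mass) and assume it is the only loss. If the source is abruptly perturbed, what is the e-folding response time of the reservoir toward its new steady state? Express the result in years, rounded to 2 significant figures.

14 yr

For a linear reservoir the response time equals the residence time τ = M/F.
τ = 529 / 36.7 = 14.41 yr.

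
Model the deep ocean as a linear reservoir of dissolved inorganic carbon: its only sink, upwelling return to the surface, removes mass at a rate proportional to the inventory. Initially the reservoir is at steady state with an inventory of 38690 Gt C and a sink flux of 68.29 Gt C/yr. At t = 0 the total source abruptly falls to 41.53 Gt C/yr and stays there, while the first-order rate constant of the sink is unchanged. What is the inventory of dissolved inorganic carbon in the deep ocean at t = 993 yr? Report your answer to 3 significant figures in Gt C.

26200 Gt C

The sink rate constant is k = F₀/M₀ = 68.29/38690 = 0.001765 yr⁻¹.
Solving dM/dt = F₁ − kM with M(0) = M₀ gives M(t) = F₁/k + (M₀ − F₁/k)·e^(−kt).
F₁/k = 41.53/0.001765 = 23529 Gt C; kt = 0.001765 × 993 = 1.753, e^(−kt) = 0.1733.
M(993) = 23529 + (38690 − 23529) × 0.1733 = 23529 + 2627 = 26156 Gt C.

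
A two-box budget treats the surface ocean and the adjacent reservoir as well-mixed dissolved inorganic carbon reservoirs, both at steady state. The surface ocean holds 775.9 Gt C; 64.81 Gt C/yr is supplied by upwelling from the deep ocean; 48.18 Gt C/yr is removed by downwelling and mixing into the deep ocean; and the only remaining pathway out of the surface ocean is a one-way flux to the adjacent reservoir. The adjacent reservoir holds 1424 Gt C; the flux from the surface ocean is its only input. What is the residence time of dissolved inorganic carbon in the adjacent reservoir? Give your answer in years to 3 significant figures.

Balance the surface ocean: ΣF_in = 64.810 Gt C/yr.
Flux to the adjacent reservoir = ΣF_in − (48.18) = 16.630 Gt C/yr.
At steady state the output of the adjacent reservoir equals its input, 16.630 Gt C/yr.
τ = M / F = 1424 / 16.630 = 85.63 yr.

85.6 yr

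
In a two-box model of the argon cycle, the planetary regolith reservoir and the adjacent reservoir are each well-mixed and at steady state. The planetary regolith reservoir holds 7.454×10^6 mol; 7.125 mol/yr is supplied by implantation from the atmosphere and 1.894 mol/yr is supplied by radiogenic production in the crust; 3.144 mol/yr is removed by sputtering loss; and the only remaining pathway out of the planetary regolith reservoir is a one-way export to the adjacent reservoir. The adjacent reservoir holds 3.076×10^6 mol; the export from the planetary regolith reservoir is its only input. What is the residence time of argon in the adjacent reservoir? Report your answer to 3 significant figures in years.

524000 yr

Balance the planetary regolith reservoir: ΣF_in = 7.125 + 1.894 = 9.0190 mol/yr.
Export to the adjacent reservoir = ΣF_in − (3.144) = 5.8750 mol/yr.
At steady state the output of the adjacent reservoir equals its input, 5.8750 mol/yr.
τ = M / F = 3.076×10^6 / 5.8750 = 523600 yr.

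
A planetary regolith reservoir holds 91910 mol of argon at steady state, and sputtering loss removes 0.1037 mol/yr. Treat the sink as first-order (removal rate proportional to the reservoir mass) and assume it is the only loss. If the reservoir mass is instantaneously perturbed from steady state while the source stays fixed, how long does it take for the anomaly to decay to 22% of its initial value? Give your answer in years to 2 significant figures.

1.3×10^6 yr

For a linear reservoir the anomaly decays as exp(−t/τ) with τ = M/F = 91910/0.1037 = 886300 yr.
exp(−t/τ) = 0.22 ⇒ t = −τ ln(0.22) = 886300 × 1.514 = 1.342×10^6 yr.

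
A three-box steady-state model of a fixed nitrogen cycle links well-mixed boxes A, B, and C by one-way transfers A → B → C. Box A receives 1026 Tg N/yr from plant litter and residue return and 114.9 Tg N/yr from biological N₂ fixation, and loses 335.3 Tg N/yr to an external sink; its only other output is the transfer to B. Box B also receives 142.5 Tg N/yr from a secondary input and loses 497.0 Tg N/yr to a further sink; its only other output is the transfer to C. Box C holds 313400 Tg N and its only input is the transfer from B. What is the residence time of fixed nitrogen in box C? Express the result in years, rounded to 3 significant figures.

Box A: F(A→B) = (1026 + 114.9) − 335.3 = 805.60 Tg N/yr.
Box B: F(B→C) = (805.60 + 142.5) − 497.0 = 451.10 Tg N/yr.
Box C throughput = its input = 451.10 Tg N/yr; τ = 313400 / 451.10 = 694.7 yr.

695 yr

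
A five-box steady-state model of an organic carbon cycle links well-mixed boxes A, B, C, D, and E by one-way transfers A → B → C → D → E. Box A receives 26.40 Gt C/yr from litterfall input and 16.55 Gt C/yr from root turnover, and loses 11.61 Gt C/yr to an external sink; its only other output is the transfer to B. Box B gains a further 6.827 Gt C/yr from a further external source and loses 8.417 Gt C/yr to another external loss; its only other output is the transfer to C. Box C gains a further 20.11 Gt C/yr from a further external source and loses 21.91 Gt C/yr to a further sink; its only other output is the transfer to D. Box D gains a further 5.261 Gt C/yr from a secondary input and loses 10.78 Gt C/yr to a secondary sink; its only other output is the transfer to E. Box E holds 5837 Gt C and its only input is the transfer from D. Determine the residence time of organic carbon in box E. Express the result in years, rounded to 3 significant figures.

260 yr

Box A: F(A→B) = (26.40 + 16.55) − 11.61 = 31.340 Gt C/yr.
Box B: F(B→C) = (31.340 + 6.827) − 8.417 = 29.750 Gt C/yr.
Box C: F(C→D) = (29.750 + 20.11) − 21.91 = 27.950 Gt C/yr.
Box D: F(D→E) = (27.950 + 5.261) − 10.78 = 22.431 Gt C/yr.
Box E throughput = its input = 22.431 Gt C/yr; τ = 5837 / 22.431 = 260.2 yr.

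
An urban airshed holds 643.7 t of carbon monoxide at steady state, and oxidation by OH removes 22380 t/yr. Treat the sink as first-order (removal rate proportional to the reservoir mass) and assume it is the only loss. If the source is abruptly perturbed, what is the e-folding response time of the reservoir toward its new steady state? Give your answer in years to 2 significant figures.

For a linear reservoir the response time equals the residence time τ = M/F.
τ = 643.7 / 22380 = 0.02876 yr.

0.029 yr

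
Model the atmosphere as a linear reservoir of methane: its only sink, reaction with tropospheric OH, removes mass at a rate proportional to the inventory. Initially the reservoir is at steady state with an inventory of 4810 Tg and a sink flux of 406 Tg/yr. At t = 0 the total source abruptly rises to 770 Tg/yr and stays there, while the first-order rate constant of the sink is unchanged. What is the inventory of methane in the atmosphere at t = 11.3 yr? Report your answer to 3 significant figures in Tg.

The sink rate constant is k = F₀/M₀ = 406/4810 = 0.08441 yr⁻¹.
Solving dM/dt = F₁ − kM with M(0) = M₀ gives M(t) = F₁/k + (M₀ − F₁/k)·e^(−kt).
F₁/k = 770/0.08441 = 9122.4 Tg; kt = 0.08441 × 11.3 = 0.9538, e^(−kt) = 0.3853.
M(11.3) = 9122.4 + (4810 − 9122.4) × 0.3853 = 9122.4 − 1661 = 7461.0 Tg.

7460 Tg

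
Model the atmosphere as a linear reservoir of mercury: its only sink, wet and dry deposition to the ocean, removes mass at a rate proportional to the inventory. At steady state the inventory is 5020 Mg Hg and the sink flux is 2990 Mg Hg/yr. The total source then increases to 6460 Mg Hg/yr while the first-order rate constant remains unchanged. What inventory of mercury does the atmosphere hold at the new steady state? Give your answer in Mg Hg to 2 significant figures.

Rate constant k = F/M = 2990 / 5020 = 0.5956 yr⁻¹.
At the new steady state, source = k·M_new ⇒ M_new = 6460 / 0.5956 = 10850 Mg Hg.
(Equivalently M_new = M × F_new/F_old = 5020 × 6460/2990.)

11000 Mg Hg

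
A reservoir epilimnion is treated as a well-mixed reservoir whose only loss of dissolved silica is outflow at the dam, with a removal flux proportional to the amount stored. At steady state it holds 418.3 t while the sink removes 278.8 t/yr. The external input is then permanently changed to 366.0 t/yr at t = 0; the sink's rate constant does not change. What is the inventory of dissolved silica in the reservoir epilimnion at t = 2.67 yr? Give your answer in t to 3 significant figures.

527 t

τ = M₀/F₀ = 418.3/278.8 = 1.500 yr; rate constant k = 1/τ.
New steady state M_∞ = F₁/k = F₁·τ = 366.0 × 1.500 = 549.13 t.
M(t) = M_∞ + (M₀ − M_∞)·e^(−t/τ); t/τ = 2.67/1.500 = 1.780, so e^(−t/τ) = 0.1687.
M(t) = 549.13 − 130.8 × 0.1687 = 527.06 t.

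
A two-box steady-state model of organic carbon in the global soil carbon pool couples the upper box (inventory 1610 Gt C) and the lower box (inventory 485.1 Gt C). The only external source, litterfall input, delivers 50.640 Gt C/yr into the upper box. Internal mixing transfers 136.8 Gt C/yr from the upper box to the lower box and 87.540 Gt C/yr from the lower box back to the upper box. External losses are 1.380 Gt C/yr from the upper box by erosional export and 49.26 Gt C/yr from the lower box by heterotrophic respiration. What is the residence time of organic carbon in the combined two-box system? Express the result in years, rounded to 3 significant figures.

Residence time in the combined system uses the total inventory and the total *external* removal — internal exchanges between the two boxes cancel.
M_total = 1610 + 485.1 = 2095.1 Gt C.
ΣF_external_out = 1.380 + 49.26 = 50.640 Gt C/yr.
τ = M_total / ΣF_ext = 2095.1 / 50.640 = 41.37 yr.

41.4 yr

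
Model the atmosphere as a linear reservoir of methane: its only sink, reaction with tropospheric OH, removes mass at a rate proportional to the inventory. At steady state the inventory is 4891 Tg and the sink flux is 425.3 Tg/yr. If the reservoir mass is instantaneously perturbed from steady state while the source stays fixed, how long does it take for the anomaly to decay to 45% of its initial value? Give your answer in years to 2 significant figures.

9.2 yr

For a linear reservoir the anomaly decays as exp(−t/τ) with τ = M/F = 4891/425.3 = 11.50 yr.
exp(−t/τ) = 0.45 ⇒ t = −τ ln(0.45) = 11.50 × 0.7985 = 9.183 yr.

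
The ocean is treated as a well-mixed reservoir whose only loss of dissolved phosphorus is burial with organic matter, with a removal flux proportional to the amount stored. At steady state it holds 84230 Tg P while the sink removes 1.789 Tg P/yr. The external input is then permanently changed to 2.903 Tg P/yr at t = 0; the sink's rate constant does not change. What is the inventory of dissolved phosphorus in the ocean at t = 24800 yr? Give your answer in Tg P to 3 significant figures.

106000 Tg P

The sink rate constant is k = F₀/M₀ = 1.789/84230 = 2.124×10^-5 yr⁻¹.
Solving dM/dt = F₁ − kM with M(0) = M₀ gives M(t) = F₁/k + (M₀ − F₁/k)·e^(−kt).
F₁/k = 2.903/2.124×10^-5 = 136680 Tg P; kt = 2.124×10^-5 × 24800 = 0.5267, e^(−kt) = 0.5905.
M(24800) = 136680 + (84230 − 136680) × 0.5905 = 136680 − 30970 = 105710 Tg P.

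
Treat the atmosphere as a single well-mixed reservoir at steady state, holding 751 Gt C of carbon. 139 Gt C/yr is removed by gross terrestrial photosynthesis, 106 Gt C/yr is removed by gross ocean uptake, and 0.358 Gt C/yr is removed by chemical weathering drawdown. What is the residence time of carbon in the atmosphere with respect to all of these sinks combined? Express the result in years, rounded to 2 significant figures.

3.1 yr

Total removal flux = 139 + 106 + 0.358 = 245.36 Gt C/yr.
τ = M / ΣF_out = 751 / 245.36 = 3.061 yr.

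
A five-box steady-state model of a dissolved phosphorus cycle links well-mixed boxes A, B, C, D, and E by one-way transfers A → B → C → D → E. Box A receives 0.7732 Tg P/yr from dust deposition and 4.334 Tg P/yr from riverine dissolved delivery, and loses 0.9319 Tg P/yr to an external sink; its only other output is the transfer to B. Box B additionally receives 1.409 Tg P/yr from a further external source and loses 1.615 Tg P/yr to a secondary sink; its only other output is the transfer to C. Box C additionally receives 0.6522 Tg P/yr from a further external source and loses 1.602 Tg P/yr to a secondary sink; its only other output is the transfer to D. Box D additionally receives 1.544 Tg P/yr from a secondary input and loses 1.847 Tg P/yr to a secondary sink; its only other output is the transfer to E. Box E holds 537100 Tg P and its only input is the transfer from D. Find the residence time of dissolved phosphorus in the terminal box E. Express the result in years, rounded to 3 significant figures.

198000 yr

Box A: F(A→B) = (0.7732 + 4.334) − 0.9319 = 4.1753 Tg P/yr.
Box B: F(B→C) = (4.1753 + 1.409) − 1.615 = 3.9693 Tg P/yr.
Box C: F(C→D) = (3.9693 + 0.6522) − 1.602 = 3.0195 Tg P/yr.
Box D: F(D→E) = (3.0195 + 1.544) − 1.847 = 2.7165 Tg P/yr.
Box E throughput = its input = 2.7165 Tg P/yr; τ = 537100 / 2.7165 = 197700 yr.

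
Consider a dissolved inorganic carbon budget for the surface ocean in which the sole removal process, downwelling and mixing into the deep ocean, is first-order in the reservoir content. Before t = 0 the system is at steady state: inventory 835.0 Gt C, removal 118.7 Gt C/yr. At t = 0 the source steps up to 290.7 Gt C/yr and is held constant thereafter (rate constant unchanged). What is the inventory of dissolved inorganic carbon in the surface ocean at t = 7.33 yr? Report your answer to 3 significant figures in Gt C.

1620 Gt C

τ = M₀/F₀ = 835.0/118.7 = 7.035 yr; rate constant k = 1/τ.
New steady state M_∞ = F₁/k = F₁·τ = 290.7 × 7.035 = 2044.9 Gt C.
M(t) = M_∞ + (M₀ − M_∞)·e^(−t/τ); t/τ = 7.33/7.035 = 1.042, so e^(−t/τ) = 0.3527.
M(t) = 2044.9 − 1210 × 0.3527 = 1618.1 Gt C.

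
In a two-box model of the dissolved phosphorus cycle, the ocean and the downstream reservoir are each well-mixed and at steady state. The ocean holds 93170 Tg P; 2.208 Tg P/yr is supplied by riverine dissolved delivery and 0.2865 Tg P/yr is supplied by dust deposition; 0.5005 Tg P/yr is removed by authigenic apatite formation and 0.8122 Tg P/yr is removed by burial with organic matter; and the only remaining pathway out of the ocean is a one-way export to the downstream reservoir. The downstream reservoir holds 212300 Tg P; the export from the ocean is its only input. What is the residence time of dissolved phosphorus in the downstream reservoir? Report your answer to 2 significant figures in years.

180000 yr

Balance the ocean: ΣF_in = 2.208 + 0.2865 = 2.4945 Tg P/yr.
Export to the downstream reservoir = ΣF_in − (0.5005 + 0.8122) = 1.1818 Tg P/yr.
At steady state the output of the downstream reservoir equals its input, 1.1818 Tg P/yr.
τ = M / F = 212300 / 1.1818 = 179600 yr.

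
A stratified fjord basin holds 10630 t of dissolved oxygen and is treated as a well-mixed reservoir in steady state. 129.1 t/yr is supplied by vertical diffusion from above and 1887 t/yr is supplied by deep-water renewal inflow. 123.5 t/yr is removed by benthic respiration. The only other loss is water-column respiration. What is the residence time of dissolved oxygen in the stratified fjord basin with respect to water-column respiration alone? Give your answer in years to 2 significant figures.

5.6 yr

At steady state ΣF_in = ΣF_out.
ΣF_in = 129.1 + 1887 = 2016.1 t/yr.
Water-column respiration flux = ΣF_in − (123.5) = 2016.1 − 123.5 = 1893 t/yr.
τ = M / F = 10630 / 1893 = 5.617 yr.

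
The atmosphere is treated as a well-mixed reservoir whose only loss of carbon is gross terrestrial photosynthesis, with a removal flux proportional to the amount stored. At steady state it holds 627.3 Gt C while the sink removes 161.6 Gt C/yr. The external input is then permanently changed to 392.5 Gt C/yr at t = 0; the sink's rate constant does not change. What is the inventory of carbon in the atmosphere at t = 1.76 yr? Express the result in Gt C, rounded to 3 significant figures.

954 Gt C

Residence time τ = M₀/F₀ = 3.882 yr. The eventual steady state is M_∞ = M₀·(F₁/F₀) = 627.3 × 392.5/161.6 = 1523.6 Gt C.
The anomaly ΔM(t) = M(t) − M_∞ decays as ΔM₀·e^(−t/τ) with ΔM₀ = 627.3 − 1523.6 = −896.3 Gt C.
At t = 1.76 yr, e^(−t/τ) = e^(−0.4534) = 0.6355, so ΔM = −569.6 Gt C and M = 1523.6 − 569.6 = 954.04 Gt C.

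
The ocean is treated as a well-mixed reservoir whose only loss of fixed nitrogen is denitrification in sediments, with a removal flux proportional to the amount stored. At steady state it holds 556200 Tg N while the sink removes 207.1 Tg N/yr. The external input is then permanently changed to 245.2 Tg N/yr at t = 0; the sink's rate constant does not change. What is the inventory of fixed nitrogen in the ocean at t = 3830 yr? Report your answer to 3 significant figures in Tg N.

The sink rate constant is k = F₀/M₀ = 207.1/556200 = 0.0003723 yr⁻¹.
Solving dM/dt = F₁ − kM with M(0) = M₀ gives M(t) = F₁/k + (M₀ − F₁/k)·e^(−kt).
F₁/k = 245.2/0.0003723 = 658520 Tg N; kt = 0.0003723 × 3830 = 1.426, e^(−kt) = 0.2402.
M(3830) = 658520 + (556200 − 658520) × 0.2402 = 658520 − 24580 = 633940 Tg N.

634000 Tg N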